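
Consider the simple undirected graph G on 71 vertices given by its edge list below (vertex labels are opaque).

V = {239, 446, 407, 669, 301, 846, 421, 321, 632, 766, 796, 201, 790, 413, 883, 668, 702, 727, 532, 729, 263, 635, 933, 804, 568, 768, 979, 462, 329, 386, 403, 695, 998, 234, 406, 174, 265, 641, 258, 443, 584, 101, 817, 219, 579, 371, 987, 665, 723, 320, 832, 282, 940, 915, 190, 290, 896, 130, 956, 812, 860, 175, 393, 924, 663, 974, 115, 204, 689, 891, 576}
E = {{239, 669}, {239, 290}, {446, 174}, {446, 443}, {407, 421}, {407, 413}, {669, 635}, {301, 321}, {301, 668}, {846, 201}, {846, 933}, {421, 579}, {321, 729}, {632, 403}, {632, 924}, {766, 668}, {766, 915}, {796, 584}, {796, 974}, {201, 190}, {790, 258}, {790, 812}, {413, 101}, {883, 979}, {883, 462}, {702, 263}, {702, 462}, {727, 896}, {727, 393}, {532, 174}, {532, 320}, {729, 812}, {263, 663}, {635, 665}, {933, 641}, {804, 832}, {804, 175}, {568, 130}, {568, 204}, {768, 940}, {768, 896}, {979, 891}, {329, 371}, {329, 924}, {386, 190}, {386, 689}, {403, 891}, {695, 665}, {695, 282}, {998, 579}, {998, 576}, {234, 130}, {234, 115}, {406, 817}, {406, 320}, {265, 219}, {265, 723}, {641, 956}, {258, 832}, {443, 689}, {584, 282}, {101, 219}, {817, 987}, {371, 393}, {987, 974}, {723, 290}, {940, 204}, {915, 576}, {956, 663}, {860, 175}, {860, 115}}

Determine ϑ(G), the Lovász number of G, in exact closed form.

71*cos(pi/71)/(cos(pi/71) + 1)

deg(632) = 2; N(632) = {403, 924}.
deg(263) = 2; N(263) = {702, 663}.
Vertex 766 has 2 neighbors: 668, 915.
deg(729) = 2; N(729) = {321, 812}.
2-regular, N=71; the odd cycle C_{71}.
A has 36 distinct eigenvalues ≈ [2.0, 1.992, 1.969, 1.93, 1.876, 1.807, 1.725, 1.628, 1.519, 1.398, 1.267, 1.125, 0.974, 0.816, 0.652, 0.482, 0.308, 0.133, -0.044, -0.221, -0.396, -0.567, -0.735, -0.896, -1.051, -1.197, -1.334, -1.46, -1.575, -1.678, -1.768, -1.843, -1.905, -1.951, -1.982, -1.998].
With N=71: ϑ(G) = 71·(-(-1)*2*cos(pi/71))/(2−(-2*cos(pi/71))) = 71*cos(pi/71)/(cos(pi/71) + 1).
ϑ(G) ≈ 35.48261826.
Sandwich: α(G)=35 ≤ ϑ(G)=71*cos(pi/71)/(cos(pi/71) + 1) ≤ χ(Ḡ)=36 (both strict).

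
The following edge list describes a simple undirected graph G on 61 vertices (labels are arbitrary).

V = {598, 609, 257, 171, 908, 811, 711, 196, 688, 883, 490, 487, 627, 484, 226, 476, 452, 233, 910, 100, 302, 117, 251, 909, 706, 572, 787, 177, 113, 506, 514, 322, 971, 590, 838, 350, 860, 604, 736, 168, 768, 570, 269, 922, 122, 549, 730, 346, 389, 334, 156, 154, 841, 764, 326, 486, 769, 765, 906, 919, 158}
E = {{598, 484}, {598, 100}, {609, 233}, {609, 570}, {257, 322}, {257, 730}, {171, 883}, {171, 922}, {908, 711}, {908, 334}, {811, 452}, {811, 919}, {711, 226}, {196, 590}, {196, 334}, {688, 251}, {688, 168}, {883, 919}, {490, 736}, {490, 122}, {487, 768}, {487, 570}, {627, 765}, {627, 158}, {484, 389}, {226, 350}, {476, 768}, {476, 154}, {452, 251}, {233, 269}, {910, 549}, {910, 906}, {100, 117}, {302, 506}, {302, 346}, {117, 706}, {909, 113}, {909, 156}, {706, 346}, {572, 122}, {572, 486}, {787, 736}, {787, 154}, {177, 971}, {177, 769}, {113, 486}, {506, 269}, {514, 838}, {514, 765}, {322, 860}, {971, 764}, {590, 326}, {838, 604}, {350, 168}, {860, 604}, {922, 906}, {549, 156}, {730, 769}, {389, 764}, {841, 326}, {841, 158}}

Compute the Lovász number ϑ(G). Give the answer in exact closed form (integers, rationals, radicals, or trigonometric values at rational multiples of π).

61*cos(pi/61)/(cos(pi/61) + 1)

Vertex 688 has 2 neighbors: 251, 168.
Vertex 233 has 2 neighbors: 609, 269.
N(764) = {971, 389}, |N(764)| = 2.
N(769) = {177, 730}, |N(769)| = 2.
G on 61 vertices is 2-regular; this is C_{61}, the 61-cycle.
The 31 distinct eigenvalues: [2.0, 1.989, 1.958, 1.905, 1.833, 1.741, 1.63, 1.502, 1.359, 1.2, 1.03, 0.848, 0.657, 0.459, 0.257, 0.051, -0.154, -0.359, -0.559, -0.753, -0.94, -1.116, -1.281, -1.432, -1.568, -1.688, -1.789, -1.871, -1.934, -1.976, -1.997].
Lovász (edge-transitive): ϑ = −61·(-2*cos(pi/61))/((2)−(-2*cos(pi/61))) = 61*cos(pi/61)/(cos(pi/61) + 1).
Numerically 30.4798.
Lovász sandwich 30 ≤ 61*cos(pi/61)/(cos(pi/61) + 1) ≤ 31: both strict.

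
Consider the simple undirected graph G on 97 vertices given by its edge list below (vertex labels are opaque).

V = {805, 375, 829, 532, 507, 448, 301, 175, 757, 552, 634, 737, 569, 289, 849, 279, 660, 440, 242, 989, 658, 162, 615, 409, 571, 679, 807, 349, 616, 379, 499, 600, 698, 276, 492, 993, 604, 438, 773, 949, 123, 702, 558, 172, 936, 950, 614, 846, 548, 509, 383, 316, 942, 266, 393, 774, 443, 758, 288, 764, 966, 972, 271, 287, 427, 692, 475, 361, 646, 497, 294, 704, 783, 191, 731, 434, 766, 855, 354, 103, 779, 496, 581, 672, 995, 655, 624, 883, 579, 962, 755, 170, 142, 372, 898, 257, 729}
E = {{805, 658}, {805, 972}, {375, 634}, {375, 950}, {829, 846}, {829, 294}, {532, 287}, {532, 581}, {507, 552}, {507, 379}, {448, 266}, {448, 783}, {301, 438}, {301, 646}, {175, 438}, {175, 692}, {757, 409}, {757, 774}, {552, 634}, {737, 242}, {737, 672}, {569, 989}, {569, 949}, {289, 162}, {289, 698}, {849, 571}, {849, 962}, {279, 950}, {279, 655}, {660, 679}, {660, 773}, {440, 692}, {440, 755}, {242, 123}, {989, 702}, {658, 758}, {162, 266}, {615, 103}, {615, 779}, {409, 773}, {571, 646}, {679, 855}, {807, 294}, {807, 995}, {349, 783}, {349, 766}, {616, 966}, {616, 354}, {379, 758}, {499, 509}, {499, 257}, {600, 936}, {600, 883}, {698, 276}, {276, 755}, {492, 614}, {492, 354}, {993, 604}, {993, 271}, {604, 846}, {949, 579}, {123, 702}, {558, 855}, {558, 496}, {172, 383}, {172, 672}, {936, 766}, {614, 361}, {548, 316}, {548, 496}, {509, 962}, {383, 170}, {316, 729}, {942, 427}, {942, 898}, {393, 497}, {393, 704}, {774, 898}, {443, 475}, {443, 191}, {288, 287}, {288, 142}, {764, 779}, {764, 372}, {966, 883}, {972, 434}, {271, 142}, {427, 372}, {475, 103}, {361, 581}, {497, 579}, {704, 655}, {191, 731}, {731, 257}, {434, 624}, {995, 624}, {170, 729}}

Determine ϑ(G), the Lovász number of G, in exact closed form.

N(962) = {849, 509}, |N(962)| = 2.
N(287) = {532, 288}, |N(287)| = 2.
Vertex 704 has 2 neighbors: 393, 655.
N(316) = {548, 729}, |N(316)| = 2.
97-vertex 2-regular graph: connected 2-regular on 97 ⇒ C_{97}.
The 49 distinct eigenvalues: [2.0, 1.99581, 1.98324, 1.96236, 1.93324, 1.89602, 1.85084, 1.7979, 1.73742, 1.66966, 1.59489, 1.51343, 1.42562, 1.33183, 1.23246, 1.12791, 1.01864, 0.90509, 0.78775, 0.6671, 0.54366, 0.41794, 0.29046, 0.16176, 0.03239, -0.09712, -0.22623, -0.35438, -0.48105, -0.6057, -0.72781, -0.84687, -0.96237, -1.07384, -1.1808, -1.28282, -1.37945, -1.47029, -1.55497, -1.63313, -1.70443, -1.76859, -1.82533, -1.87441, -1.91563, -1.94882, -1.97383, -1.99057, -1.99895].
−97·(-2*cos(pi/97)) / ((2)−(-2*cos(pi/97))) = 97*cos(pi/97)/(cos(pi/97) + 1) = ϑ(G).
Numerically 48.487279214.
Sandwich: α(G)=48 ≤ ϑ(G)=97*cos(pi/97)/(cos(pi/97) + 1) ≤ χ(Ḡ)=49 (both strict).

97*cos(pi/97)/(cos(pi/97) + 1)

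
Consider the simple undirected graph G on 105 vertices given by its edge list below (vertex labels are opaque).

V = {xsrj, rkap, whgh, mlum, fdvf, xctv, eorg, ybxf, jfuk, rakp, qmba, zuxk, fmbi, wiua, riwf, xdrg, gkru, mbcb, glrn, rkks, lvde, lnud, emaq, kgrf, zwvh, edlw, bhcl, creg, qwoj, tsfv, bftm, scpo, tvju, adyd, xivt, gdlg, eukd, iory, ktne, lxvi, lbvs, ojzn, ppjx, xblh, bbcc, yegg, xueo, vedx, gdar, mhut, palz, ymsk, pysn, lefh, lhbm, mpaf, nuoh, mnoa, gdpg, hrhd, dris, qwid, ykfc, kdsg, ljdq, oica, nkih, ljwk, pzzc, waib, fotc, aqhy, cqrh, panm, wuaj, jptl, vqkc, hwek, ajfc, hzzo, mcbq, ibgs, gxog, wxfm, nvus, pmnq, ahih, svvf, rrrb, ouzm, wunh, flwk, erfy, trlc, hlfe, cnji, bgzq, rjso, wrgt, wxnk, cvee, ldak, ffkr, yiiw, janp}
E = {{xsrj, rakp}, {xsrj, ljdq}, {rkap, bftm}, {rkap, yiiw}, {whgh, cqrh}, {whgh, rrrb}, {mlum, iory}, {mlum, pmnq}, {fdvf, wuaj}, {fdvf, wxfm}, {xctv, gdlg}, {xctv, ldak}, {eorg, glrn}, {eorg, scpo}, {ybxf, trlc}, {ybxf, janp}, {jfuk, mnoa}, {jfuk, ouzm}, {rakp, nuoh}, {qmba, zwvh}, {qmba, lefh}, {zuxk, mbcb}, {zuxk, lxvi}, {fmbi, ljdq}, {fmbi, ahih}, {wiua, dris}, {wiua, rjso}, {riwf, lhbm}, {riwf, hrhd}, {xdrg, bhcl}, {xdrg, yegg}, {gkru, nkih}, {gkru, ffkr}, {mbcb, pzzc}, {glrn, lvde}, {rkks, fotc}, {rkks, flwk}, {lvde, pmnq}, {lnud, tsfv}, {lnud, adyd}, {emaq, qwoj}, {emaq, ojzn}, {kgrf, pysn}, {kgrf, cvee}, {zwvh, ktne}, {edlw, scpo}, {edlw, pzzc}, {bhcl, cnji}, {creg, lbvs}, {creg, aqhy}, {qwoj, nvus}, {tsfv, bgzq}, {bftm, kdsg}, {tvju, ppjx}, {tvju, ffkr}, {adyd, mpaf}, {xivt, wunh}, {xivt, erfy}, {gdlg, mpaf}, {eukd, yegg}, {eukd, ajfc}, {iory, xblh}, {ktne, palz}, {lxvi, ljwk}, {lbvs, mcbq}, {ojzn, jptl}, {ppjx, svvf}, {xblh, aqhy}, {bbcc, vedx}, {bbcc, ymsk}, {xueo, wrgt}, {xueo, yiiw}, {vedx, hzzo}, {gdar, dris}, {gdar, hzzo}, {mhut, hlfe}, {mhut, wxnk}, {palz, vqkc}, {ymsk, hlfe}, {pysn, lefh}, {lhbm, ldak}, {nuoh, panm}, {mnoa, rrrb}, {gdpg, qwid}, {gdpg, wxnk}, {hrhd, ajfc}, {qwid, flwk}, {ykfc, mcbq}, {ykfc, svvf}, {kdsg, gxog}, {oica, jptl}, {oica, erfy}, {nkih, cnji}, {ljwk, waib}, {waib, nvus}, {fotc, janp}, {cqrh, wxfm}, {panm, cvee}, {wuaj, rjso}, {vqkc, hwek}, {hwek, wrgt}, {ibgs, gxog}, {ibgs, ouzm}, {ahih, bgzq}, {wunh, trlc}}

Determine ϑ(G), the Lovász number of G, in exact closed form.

N(eukd) = {yegg, ajfc}, |N(eukd)| = 2.
Vertex kdsg has 2 neighbors: bftm, gxog.
N(panm) = {nuoh, cvee}, |N(panm)| = 2.
deg(pmnq) = 2; N(pmnq) = {mlum, lvde}.
deg(v) = 2 for all v (|V|=105); a single 105-cycle (edge-transitive).
spec(A) ≈ [2.0, 1.99642, 1.985694, 1.967859, 1.94298, 1.911146, 1.87247, 1.827091, 1.775172, 1.716898, 1.652478, 1.582142, 1.506143, 1.424752, 1.338261, 1.24698, 1.151234, 1.051368, 0.947737, 0.840714, 0.730682, 0.618034, 0.503174, 0.386512, 0.268467, 0.14946, 0.029919, -0.08973, -0.209057, -0.327636, -0.445042, -0.560855, -0.67466, -0.78605, -0.894626, -1.0, -1.101794, -1.199644, -1.293199, -1.382125, -1.466104, -1.544834, -1.618034, -1.685442, -1.746816, -1.801938, -1.850609, -1.892655, -1.927926, -1.956295, -1.977662, -1.991949, -1.999105] (distinct, 6 d.p.).
Lovász (edge-transitive): ϑ = −105·(-2*cos(pi/105))/((2)−(-2*cos(pi/105))) = 105*cos(pi/105)/(cos(pi/105) + 1).
Numerically 52.488249.
Check 52 ≤ 105*cos(pi/105)/(cos(pi/105) + 1) ≤ 53: both strict.

105*cos(pi/105)/(cos(pi/105) + 1)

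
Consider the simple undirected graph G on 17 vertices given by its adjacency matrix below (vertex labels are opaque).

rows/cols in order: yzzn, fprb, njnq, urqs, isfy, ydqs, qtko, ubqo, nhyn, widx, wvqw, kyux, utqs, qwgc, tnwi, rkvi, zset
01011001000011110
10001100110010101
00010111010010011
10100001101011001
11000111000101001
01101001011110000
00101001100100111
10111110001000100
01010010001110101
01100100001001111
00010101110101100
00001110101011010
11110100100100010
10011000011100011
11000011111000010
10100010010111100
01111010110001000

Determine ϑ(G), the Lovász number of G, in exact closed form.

sqrt(17)

Vertex ydqs has 8 neighbors: fprb, njnq, isfy, ubqo, widx, wvqw, kyux, utqs.
N(ubqo) = {yzzn, njnq, urqs, isfy, ydqs, qtko, wvqw, tnwi}, |N(ubqo)| = 8.
Vertex tnwi has 8 neighbors: yzzn, fprb, qtko, ubqo, nhyn, widx, wvqw, rkvi.
deg(utqs) = 8; N(utqs) = {yzzn, fprb, njnq, urqs, ydqs, nhyn, kyux, rkvi}.
17-vertex 8-regular graph: SR(17,8,3,4) — a Paley graph.
Distinct eigenvalues (to 4 d.p.): [8.0, 1.5616, -2.5616].
Lovász: ϑ = −17(-sqrt(17)/2 - 1/2)/(8+-(-sqrt(17)/2 - 1/2)) = sqrt(17).
Numerically 4.1231.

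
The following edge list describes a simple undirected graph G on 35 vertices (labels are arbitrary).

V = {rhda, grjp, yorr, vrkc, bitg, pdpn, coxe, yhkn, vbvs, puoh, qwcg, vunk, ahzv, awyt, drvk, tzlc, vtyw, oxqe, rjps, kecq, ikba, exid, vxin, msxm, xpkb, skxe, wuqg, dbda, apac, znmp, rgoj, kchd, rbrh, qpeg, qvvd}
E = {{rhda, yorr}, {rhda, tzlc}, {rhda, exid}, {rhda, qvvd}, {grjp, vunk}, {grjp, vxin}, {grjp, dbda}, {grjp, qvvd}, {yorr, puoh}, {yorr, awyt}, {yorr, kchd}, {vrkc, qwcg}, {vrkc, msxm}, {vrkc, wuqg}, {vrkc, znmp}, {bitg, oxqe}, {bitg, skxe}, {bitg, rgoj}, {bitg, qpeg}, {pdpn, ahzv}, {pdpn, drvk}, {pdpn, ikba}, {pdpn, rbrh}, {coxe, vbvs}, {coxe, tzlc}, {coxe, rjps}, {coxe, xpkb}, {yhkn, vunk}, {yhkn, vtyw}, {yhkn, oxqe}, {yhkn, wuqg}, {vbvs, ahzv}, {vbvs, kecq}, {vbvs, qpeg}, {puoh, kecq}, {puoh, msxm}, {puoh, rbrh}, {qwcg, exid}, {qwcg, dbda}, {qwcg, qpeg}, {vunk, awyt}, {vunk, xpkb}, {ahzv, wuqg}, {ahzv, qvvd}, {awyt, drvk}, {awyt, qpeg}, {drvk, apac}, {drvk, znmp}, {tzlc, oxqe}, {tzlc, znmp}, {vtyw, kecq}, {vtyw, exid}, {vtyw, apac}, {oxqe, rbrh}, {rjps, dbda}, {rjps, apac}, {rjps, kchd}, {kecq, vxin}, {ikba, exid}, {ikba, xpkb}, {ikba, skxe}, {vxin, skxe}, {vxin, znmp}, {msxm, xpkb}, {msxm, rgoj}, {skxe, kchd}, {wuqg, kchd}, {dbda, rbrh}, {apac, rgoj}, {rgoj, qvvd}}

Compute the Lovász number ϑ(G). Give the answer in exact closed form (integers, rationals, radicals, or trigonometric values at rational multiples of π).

15

deg(qwcg) = 4; N(qwcg) = {vrkc, exid, dbda, qpeg}.
deg(exid) = 4; N(exid) = {rhda, qwcg, vtyw, ikba}.
deg(yorr) = 4; N(yorr) = {rhda, puoh, awyt, kchd}.
deg(rbrh) = 4; N(rbrh) = {pdpn, puoh, oxqe, dbda}.
35-vertex 4-regular graph: this is K(7,3), the Kneser graph.
A has 4 distinct eigenvalues ≈ [4.0, 2.0, -1.0, -3.0].
−35·(-3) / ((4)−(-3)) = 15 = ϑ(G).
ϑ(G) ≈ 15.0000.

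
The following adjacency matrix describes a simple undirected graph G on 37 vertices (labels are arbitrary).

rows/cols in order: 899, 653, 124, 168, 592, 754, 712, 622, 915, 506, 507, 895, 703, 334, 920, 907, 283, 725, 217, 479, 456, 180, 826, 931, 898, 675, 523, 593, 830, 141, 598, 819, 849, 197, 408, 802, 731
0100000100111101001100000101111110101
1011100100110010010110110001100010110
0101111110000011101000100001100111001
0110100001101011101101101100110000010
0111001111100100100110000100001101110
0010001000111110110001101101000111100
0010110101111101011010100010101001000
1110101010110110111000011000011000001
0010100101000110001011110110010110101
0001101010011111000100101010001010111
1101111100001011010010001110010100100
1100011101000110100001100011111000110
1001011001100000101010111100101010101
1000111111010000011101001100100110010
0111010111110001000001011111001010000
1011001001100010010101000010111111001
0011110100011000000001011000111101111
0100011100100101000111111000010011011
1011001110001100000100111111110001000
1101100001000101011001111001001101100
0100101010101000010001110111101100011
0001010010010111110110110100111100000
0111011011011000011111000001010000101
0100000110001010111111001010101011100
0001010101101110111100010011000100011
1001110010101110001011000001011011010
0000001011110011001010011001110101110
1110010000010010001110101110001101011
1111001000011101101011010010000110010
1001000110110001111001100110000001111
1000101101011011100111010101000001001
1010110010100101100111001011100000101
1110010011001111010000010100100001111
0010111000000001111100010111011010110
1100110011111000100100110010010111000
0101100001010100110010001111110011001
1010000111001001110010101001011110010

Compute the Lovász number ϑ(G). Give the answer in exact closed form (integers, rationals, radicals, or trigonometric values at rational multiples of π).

sqrt(37)

Vertex 754 has 18 neighbors: 124, 712, 507, 895, 703, 334, 920, 283, 725, 180, 826, 898, 675, 593, 819, 849, 197, 408.
Vertex 849 has 18 neighbors: 899, 653, 124, 754, 915, 506, 703, 334, 920, 907, 725, 931, 675, 830, 197, 408, 802, 731.
Vertex 456 has 18 neighbors: 653, 592, 712, 915, 507, 703, 725, 180, 826, 931, 675, 523, 593, 830, 598, 819, 802, 731.
N(592) = {653, 124, 168, 712, 622, 915, 506, 507, 334, 283, 479, 456, 675, 598, 819, 197, 408, 802}, |N(592)| = 18.
37-vertex 18-regular graph: Paley(37): SR with (k,λ,μ)=(18,8,9).
A has 3 distinct eigenvalues ≈ [18.0, 2.54138, -3.54138].
With N=37: ϑ(G) = 37·(-(-sqrt(37)/2 - 1/2))/(18−(-sqrt(37)/2 - 1/2)) = sqrt(37).
≈ 6.082762530 (to 9 d.p.).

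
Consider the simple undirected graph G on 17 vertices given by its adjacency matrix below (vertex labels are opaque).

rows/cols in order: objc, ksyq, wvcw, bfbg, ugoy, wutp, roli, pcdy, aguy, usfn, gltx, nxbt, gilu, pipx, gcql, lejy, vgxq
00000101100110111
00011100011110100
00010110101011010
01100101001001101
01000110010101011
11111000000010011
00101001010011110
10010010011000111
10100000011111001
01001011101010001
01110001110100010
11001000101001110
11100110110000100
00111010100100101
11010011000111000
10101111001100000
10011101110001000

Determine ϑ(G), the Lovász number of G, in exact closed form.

N(wutp) = {objc, ksyq, wvcw, bfbg, ugoy, gilu, lejy, vgxq}, |N(wutp)| = 8.
N(usfn) = {ksyq, ugoy, roli, pcdy, aguy, gltx, gilu, vgxq}, |N(usfn)| = 8.
deg(pipx) = 8; N(pipx) = {wvcw, bfbg, ugoy, roli, aguy, nxbt, gcql, vgxq}.
deg(gcql) = 8; N(gcql) = {objc, ksyq, bfbg, roli, pcdy, nxbt, gilu, pipx}.
deg(v) = 8 for all v (|V|=17); strongly regular (17,8,3,4).
spec(A) ≈ [8.0, 1.56155, -2.56155] (distinct, 5 d.p.).
λ_max=8, λ_min=-sqrt(17)/2 - 1/2; ϑ = −17·λ_min/(λ_max−λ_min) = sqrt(17).
= 4.1231… (decimal).

sqrt(17)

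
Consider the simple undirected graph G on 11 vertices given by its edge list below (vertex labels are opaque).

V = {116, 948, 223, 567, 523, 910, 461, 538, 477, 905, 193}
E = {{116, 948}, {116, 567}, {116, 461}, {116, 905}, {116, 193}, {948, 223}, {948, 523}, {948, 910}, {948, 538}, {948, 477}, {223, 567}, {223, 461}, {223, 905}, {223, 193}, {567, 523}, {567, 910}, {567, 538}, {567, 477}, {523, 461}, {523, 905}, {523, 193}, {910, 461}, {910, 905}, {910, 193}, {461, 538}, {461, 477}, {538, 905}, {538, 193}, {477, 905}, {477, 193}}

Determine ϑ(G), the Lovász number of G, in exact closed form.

6

N(905) = {116, 223, 523, 910, 538, 477}, |N(905)| = 6.
deg(523) = 5; N(523) = {948, 567, 461, 905, 193}.
Vertex 193 has 6 neighbors: 116, 223, 523, 910, 538, 477.
N(116) = {948, 567, 461, 905, 193}, |N(116)| = 5.
Complete multipartite on [6, 5]: sandwich collapses at ϑ=6.
≈ 6.000000 (to 6 d.p.).
α=6, χ(Ḡ)=6; ϑ=6 lies between (collapsed).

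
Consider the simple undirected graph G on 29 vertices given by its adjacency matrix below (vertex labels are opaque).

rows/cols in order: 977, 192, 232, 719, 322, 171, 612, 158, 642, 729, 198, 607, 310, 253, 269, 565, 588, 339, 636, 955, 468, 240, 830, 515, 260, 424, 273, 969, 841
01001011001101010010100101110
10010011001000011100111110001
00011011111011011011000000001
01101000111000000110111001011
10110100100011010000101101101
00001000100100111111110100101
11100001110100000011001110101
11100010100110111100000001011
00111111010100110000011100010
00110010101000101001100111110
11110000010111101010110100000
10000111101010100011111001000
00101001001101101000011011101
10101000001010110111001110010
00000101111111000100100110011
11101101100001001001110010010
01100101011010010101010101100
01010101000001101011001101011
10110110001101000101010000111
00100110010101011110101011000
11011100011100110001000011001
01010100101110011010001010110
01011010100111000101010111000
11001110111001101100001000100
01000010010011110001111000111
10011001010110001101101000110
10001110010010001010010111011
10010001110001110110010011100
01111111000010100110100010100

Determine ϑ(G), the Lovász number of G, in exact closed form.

N(468) = {977, 192, 719, 322, 171, 729, 198, 607, 269, 565, 955, 260, 424, 841}, |N(468)| = 14.
deg(322) = 14; N(322) = {977, 232, 719, 171, 642, 310, 253, 565, 468, 830, 515, 424, 273, 841}.
deg(171) = 14; N(171) = {322, 642, 607, 269, 565, 588, 339, 636, 955, 468, 240, 515, 273, 841}.
N(515) = {977, 192, 322, 171, 612, 642, 729, 198, 253, 269, 588, 339, 830, 273}, |N(515)| = 14.
29-vertex 14-regular graph: SR(29,14,6,7) — a Paley graph.
The 3 distinct eigenvalues: [14.0, 2.192582, -3.192582].
Lovász: ϑ = −29(-sqrt(29)/2 - 1/2)/(14+-(-sqrt(29)/2 - 1/2)) = sqrt(29).
= 5.385164807… (decimal).

sqrt(29)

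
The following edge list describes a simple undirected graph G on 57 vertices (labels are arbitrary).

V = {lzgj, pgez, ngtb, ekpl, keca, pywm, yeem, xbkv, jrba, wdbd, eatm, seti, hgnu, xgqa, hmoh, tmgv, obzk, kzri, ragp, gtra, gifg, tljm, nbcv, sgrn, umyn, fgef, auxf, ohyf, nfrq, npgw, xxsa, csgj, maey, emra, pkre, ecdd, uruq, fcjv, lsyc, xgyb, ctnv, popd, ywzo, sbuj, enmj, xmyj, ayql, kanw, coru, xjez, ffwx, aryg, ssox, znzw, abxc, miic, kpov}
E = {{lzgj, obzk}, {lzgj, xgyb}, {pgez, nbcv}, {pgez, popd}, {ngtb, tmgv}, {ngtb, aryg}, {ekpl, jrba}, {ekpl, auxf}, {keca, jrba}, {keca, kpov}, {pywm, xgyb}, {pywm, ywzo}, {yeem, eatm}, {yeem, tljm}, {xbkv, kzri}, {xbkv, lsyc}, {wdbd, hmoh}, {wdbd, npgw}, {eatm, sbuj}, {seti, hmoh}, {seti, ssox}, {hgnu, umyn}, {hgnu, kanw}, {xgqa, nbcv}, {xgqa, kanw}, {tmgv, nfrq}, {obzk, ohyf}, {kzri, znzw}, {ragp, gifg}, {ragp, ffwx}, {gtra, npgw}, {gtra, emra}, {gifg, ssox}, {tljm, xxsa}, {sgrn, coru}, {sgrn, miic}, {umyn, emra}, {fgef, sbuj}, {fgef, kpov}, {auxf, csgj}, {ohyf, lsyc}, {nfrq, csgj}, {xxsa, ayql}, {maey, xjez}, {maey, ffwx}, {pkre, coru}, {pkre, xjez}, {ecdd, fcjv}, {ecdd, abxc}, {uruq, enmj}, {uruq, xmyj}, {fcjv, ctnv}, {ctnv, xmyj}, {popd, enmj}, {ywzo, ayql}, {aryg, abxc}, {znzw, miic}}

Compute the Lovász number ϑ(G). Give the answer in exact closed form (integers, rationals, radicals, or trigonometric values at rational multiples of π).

Vertex hgnu has 2 neighbors: umyn, kanw.
N(ffwx) = {ragp, maey}, |N(ffwx)| = 2.
Vertex coru has 2 neighbors: sgrn, pkre.
N(eatm) = {yeem, sbuj}, |N(eatm)| = 2.
Regular of degree 2 on 57 vertices: this is C_{57}, the 57-cycle.
A has 29 distinct eigenvalues ≈ [2.0, 1.98786, 1.95159, 1.89163, 1.80871, 1.70384, 1.57828, 1.43357, 1.27145, 1.0939, 0.90307, 0.70128, 0.49097, 0.27471, 0.05511, -0.16516, -0.38342, -0.59703, -0.80339, -1.0, -1.18447, -1.35456, -1.50821, -1.64356, -1.75895, -1.85299, -1.92454, -1.97272, -1.99696].
Lovász: ϑ = −57(-2*cos(pi/57))/(2+-(-1)*2*cos(pi/57)) = 57*cos(pi/57)/(cos(pi/57) + 1).
ϑ(G) ≈ 28.478345168.
Lovász sandwich 28 ≤ 57*cos(pi/57)/(cos(pi/57) + 1) ≤ 29: both strict.

57*cos(pi/57)/(cos(pi/57) + 1)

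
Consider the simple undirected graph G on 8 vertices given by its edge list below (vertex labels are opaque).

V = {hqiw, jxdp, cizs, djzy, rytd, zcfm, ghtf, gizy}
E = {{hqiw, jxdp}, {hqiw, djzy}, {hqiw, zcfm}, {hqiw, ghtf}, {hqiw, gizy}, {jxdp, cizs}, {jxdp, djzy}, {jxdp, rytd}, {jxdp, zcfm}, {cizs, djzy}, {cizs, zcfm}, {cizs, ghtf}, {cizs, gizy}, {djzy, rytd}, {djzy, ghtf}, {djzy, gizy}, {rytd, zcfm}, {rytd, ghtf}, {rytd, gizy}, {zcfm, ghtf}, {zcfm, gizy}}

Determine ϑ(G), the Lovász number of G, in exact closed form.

3

Vertex rytd has 5 neighbors: jxdp, djzy, zcfm, ghtf, gizy.
deg(jxdp) = 5; N(jxdp) = {hqiw, cizs, djzy, rytd, zcfm}.
N(hqiw) = {jxdp, djzy, zcfm, ghtf, gizy}, |N(hqiw)| = 5.
N(djzy) = {hqiw, jxdp, cizs, rytd, ghtf, gizy}, |N(djzy)| = 6.
3 parts of sizes [3, 3, 2]; α(G) = 3 = ϑ (perfect).
Numerically 3.00000.
3 ≤ 3 ≤ 3: collapsed.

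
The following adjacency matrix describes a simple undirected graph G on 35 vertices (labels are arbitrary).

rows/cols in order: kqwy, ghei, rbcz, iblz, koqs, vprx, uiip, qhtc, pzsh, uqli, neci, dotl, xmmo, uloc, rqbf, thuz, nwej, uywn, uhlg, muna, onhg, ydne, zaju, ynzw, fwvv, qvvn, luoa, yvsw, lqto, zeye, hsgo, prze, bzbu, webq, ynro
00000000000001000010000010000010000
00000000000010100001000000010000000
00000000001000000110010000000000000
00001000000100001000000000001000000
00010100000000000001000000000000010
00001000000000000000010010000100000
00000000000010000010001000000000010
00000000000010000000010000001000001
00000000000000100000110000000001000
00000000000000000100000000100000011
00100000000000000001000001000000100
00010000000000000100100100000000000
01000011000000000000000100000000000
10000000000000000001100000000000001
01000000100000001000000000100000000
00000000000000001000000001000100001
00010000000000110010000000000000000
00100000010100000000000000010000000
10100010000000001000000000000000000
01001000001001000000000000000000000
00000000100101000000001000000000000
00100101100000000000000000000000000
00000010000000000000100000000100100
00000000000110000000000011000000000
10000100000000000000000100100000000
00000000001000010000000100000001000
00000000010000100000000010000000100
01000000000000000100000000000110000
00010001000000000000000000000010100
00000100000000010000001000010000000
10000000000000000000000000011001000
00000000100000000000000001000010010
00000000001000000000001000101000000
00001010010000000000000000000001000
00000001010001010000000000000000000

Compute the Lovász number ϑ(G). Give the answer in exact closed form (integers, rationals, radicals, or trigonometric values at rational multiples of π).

Vertex ydne has 4 neighbors: rbcz, vprx, qhtc, pzsh.
Vertex rbcz has 4 neighbors: neci, uywn, uhlg, ydne.
N(lqto) = {iblz, qhtc, hsgo, bzbu}, |N(lqto)| = 4.
deg(uiip) = 4; N(uiip) = {xmmo, uhlg, zaju, webq}.
deg(v) = 4 for all v (|V|=35); Kneser K(7,3) on C(7,3)=35 vertices.
Distinct eigenvalues (to 5 d.p.): [4.0, 2.0, -1.0, -3.0].
With N=35: ϑ(G) = 35·(-1*(-3))/(4−(-3)) = 15.
= 15.000000… (decimal).

15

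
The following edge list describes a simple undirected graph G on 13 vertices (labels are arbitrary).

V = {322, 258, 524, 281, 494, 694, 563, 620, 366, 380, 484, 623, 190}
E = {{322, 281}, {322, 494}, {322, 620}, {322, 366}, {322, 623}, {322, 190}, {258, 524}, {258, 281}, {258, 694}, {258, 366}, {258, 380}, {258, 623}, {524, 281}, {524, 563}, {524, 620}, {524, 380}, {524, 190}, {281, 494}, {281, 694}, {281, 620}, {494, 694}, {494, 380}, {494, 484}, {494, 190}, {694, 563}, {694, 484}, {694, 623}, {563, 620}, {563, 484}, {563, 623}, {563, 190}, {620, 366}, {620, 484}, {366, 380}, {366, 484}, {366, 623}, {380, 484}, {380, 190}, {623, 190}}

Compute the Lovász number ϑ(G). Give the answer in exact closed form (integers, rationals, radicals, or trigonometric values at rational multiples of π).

sqrt(13)

Vertex 694 has 6 neighbors: 258, 281, 494, 563, 484, 623.
deg(620) = 6; N(620) = {322, 524, 281, 563, 366, 484}.
N(366) = {322, 258, 620, 380, 484, 623}, |N(366)| = 6.
N(322) = {281, 494, 620, 366, 623, 190}, |N(322)| = 6.
deg(v) = 6 for all v (|V|=13); SR(13,6,2,3) — a Paley graph.
Distinct eigenvalues (to 4 d.p.): [6.0, 1.3028, -2.3028].
With N=13: ϑ(G) = 13·(-(-sqrt(13)/2 - 1/2))/(6−(-sqrt(13)/2 - 1/2)) = sqrt(13).
≈ 3.605551275 (to 9 d.p.).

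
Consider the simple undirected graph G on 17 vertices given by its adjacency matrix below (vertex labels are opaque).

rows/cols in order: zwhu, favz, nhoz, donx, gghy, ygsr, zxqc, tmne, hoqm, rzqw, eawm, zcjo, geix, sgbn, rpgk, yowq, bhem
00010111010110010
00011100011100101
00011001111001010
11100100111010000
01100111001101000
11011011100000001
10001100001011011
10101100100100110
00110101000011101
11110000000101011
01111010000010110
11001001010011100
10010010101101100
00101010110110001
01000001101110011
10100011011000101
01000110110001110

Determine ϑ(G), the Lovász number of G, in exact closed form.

sqrt(17)

deg(donx) = 8; N(donx) = {zwhu, favz, nhoz, ygsr, hoqm, rzqw, eawm, geix}.
deg(geix) = 8; N(geix) = {zwhu, donx, zxqc, hoqm, eawm, zcjo, sgbn, rpgk}.
N(tmne) = {zwhu, nhoz, gghy, ygsr, hoqm, zcjo, rpgk, yowq}, |N(tmne)| = 8.
N(rpgk) = {favz, tmne, hoqm, eawm, zcjo, geix, yowq, bhem}, |N(rpgk)| = 8.
Every vertex has degree 8 (N=17); strongly regular (17,8,3,4).
A has 3 distinct eigenvalues ≈ [8.0, 1.561553, -2.561553].
With N=17: ϑ(G) = 17·(-(-sqrt(17)/2 - 1/2))/(8−(-sqrt(17)/2 - 1/2)) = sqrt(17).
≈ 4.12310563 (to 8 d.p.).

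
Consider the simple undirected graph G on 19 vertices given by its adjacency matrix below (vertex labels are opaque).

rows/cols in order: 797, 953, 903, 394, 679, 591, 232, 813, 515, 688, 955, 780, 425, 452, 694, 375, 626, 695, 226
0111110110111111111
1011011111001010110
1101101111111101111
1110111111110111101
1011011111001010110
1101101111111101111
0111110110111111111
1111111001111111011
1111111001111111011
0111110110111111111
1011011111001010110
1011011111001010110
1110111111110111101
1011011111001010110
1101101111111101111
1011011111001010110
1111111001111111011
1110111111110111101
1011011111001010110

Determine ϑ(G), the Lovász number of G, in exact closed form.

7

deg(425) = 16; N(425) = {797, 953, 903, 679, 591, 232, 813, 515, 688, 955, 780, 452, 694, 375, 626, 226}.
Vertex 679 has 12 neighbors: 797, 903, 394, 591, 232, 813, 515, 688, 425, 694, 626, 695.
Vertex 797 has 16 neighbors: 953, 903, 394, 679, 591, 813, 515, 955, 780, 425, 452, 694, 375, 626, 695, 226.
deg(813) = 16; N(813) = {797, 953, 903, 394, 679, 591, 232, 688, 955, 780, 425, 452, 694, 375, 695, 226}.
5 parts of sizes [7, 3, 3, 3, 3]; α(G) = 7 = ϑ (perfect).
= 7.0000… (decimal).
Check 7 ≤ 7 ≤ 7: collapsed.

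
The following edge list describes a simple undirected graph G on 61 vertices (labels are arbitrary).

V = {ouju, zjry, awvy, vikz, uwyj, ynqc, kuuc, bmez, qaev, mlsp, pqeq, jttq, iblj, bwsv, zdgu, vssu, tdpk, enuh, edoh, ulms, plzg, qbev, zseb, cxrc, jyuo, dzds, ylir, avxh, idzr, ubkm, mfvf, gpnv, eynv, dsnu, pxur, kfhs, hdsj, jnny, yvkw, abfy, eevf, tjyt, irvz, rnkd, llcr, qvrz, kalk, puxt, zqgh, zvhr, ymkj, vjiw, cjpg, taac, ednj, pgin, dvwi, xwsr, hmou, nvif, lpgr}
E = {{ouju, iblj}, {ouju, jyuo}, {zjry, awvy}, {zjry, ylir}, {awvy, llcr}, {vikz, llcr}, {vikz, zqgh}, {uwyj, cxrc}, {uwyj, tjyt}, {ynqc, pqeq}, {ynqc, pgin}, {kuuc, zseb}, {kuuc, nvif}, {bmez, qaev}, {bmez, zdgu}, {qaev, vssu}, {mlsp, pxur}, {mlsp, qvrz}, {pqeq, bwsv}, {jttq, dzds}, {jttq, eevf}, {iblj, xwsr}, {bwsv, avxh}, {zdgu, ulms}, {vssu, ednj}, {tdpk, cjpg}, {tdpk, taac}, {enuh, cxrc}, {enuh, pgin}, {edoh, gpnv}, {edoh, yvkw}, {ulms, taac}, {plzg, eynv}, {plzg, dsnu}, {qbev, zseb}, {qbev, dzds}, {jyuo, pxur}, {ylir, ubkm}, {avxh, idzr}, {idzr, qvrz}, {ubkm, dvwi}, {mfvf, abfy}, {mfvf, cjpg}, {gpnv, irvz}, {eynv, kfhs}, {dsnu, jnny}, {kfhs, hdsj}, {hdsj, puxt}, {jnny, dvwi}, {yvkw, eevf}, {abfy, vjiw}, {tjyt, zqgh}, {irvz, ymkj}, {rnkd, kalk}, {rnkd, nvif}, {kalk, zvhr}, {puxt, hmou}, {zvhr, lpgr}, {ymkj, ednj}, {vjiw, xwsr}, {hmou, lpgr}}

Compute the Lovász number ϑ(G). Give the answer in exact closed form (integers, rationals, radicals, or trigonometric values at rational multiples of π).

61*cos(pi/61)/(cos(pi/61) + 1)

deg(rnkd) = 2; N(rnkd) = {kalk, nvif}.
Vertex zvhr has 2 neighbors: kalk, lpgr.
Vertex taac has 2 neighbors: tdpk, ulms.
Vertex tjyt has 2 neighbors: uwyj, zqgh.
deg(v) = 2 for all v (|V|=61); the odd cycle C_{61}.
spec(A) ≈ [2.0, 1.9894, 1.95771, 1.90527, 1.83263, 1.74057, 1.63006, 1.50226, 1.35855, 1.20043, 1.02959, 0.84783, 0.65708, 0.45938, 0.2568, 0.0515, -0.15435, -0.35856, -0.55897, -0.75346, -0.93995, -1.11649, -1.28119, -1.4323, -1.56824, -1.68755, -1.78897, -1.87143, -1.93406, -1.97618, -1.99735] (distinct, 5 d.p.).
ϑ = −N·λ_min/(λ_max−λ_min) = −61·(-2*cos(pi/61))/(2−(-2*cos(pi/61))) = 61*cos(pi/61)/(cos(pi/61) + 1).
ϑ(G) ≈ 30.479766457.
30 ≤ 61*cos(pi/61)/(cos(pi/61) + 1) ≤ 31: both strict.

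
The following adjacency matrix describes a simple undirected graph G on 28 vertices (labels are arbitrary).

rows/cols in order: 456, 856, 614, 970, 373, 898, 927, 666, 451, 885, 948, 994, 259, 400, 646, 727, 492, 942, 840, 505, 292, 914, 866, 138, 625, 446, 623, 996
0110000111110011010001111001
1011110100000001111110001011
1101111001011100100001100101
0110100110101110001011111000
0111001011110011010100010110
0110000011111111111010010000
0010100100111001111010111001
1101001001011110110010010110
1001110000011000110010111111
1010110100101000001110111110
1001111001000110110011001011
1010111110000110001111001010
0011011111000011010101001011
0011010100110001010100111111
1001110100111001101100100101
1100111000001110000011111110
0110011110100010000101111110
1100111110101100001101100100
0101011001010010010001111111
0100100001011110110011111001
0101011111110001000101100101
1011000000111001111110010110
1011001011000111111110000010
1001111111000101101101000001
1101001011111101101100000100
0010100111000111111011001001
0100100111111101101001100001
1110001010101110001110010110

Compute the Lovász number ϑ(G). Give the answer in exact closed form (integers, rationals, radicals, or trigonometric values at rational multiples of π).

deg(446) = 15; N(446) = {614, 373, 666, 451, 885, 400, 646, 727, 492, 942, 840, 292, 914, 625, 996}.
deg(970) = 15; N(970) = {856, 614, 373, 666, 451, 948, 259, 400, 646, 840, 292, 914, 866, 138, 625}.
N(996) = {456, 856, 614, 927, 451, 948, 259, 400, 646, 840, 505, 292, 138, 446, 623}, |N(996)| = 15.
deg(625) = 15; N(625) = {456, 856, 970, 927, 451, 885, 948, 994, 259, 400, 727, 492, 840, 505, 446}.
G on 28 vertices is 15-regular; this is K(8,2), the Kneser graph.
Distinct eigenvalues (to 4 d.p.): [15.0, 1.0, -5.0].
With N=28: ϑ(G) = 28·(-1*(-5))/(15−(-5)) = 7.
≈ 7.0000000 (to 7 d.p.).

7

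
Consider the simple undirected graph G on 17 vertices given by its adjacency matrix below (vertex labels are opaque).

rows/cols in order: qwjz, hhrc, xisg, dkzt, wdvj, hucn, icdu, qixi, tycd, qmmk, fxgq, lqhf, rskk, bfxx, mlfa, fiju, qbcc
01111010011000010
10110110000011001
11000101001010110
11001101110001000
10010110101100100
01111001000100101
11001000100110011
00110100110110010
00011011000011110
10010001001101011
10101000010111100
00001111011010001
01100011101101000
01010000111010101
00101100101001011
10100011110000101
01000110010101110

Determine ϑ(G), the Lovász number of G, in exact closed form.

N(qixi) = {xisg, dkzt, hucn, tycd, qmmk, lqhf, rskk, fiju}, |N(qixi)| = 8.
N(xisg) = {qwjz, hhrc, hucn, qixi, fxgq, rskk, mlfa, fiju}, |N(xisg)| = 8.
N(icdu) = {qwjz, hhrc, wdvj, tycd, lqhf, rskk, fiju, qbcc}, |N(icdu)| = 8.
Vertex qwjz has 8 neighbors: hhrc, xisg, dkzt, wdvj, icdu, qmmk, fxgq, fiju.
8-regular, N=17; strongly regular (17,8,3,4).
spec(A) ≈ [8.0, 1.562, -2.562] (distinct, 3 d.p.).
ϑ = −N·λ_min/(λ_max−λ_min) = −17·(-sqrt(17)/2 - 1/2)/(8−(-sqrt(17)/2 - 1/2)) = sqrt(17).
≈ 4.1231 (to 4 d.p.).

sqrt(17)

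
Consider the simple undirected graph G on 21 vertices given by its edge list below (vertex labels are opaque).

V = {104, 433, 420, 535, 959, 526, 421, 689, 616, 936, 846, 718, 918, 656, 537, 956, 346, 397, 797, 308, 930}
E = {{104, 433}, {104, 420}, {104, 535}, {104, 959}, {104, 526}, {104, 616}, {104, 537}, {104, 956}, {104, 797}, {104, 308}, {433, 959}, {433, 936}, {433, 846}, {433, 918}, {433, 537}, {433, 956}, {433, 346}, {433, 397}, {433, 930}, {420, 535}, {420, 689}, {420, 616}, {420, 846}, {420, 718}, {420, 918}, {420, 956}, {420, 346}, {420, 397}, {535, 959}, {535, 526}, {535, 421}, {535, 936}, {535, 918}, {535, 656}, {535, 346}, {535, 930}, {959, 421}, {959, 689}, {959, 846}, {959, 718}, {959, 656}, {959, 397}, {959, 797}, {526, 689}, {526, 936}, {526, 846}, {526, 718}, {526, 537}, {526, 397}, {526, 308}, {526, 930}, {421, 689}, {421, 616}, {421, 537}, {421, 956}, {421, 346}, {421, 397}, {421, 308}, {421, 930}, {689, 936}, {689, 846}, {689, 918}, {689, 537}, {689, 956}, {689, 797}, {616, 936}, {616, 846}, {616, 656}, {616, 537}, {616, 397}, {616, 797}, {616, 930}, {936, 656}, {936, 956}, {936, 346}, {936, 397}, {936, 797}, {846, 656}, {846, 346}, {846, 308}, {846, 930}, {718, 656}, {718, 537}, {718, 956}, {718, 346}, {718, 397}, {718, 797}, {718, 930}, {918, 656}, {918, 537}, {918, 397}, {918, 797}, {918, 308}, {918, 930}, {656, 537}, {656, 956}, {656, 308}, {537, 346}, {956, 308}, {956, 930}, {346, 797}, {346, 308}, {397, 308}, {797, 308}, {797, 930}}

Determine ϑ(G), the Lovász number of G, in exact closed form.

deg(936) = 10; N(936) = {433, 535, 526, 689, 616, 656, 956, 346, 397, 797}.
N(526) = {104, 535, 689, 936, 846, 718, 537, 397, 308, 930}, |N(526)| = 10.
deg(718) = 10; N(718) = {420, 959, 526, 656, 537, 956, 346, 397, 797, 930}.
Vertex 433 has 10 neighbors: 104, 959, 936, 846, 918, 537, 956, 346, 397, 930.
21-vertex 10-regular graph: Kneser-type, 2-subsets of [7].
Distinct eigenvalues (to 5 d.p.): [10.0, 1.0, -4.0].
Lovász (edge-transitive): ϑ = −21·(-4)/((10)−(-4)) = 6.
= 6.00000000… (decimal).

6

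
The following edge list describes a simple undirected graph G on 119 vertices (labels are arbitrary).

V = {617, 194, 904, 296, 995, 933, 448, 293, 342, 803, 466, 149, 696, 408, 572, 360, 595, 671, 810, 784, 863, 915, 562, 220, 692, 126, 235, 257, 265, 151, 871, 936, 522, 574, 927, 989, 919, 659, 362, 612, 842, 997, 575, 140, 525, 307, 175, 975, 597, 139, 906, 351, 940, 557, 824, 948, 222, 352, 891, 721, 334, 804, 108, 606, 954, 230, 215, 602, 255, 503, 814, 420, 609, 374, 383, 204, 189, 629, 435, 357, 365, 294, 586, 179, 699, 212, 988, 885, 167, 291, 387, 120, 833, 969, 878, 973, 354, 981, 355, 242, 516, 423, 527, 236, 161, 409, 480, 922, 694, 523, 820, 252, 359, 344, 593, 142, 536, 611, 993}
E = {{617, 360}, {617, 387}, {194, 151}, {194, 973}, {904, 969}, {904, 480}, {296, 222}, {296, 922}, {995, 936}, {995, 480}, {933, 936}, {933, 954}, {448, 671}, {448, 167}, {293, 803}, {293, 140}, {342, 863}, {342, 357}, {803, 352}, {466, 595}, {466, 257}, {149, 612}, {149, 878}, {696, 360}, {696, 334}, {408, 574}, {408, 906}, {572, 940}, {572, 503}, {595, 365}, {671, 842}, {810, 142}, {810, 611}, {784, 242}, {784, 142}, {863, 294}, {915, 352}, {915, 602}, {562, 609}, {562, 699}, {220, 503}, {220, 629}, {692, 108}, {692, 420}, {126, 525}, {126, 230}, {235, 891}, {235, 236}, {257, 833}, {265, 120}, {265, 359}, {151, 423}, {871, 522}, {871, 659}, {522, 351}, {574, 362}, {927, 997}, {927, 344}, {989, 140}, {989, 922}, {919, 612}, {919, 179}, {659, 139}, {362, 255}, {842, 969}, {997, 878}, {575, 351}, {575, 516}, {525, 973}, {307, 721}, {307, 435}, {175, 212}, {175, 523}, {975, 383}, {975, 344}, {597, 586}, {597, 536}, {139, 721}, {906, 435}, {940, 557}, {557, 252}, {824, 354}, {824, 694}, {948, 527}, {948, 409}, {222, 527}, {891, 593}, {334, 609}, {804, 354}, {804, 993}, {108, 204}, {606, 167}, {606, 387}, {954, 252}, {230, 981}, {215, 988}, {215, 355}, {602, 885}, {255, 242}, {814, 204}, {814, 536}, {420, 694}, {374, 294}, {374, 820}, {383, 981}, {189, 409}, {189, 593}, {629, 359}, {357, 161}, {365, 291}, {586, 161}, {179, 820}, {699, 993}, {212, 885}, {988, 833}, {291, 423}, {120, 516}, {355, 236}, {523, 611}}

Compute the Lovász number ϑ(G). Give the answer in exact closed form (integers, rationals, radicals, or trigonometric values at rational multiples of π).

119*cos(pi/119)/(cos(pi/119) + 1)

deg(525) = 2; N(525) = {126, 973}.
deg(606) = 2; N(606) = {167, 387}.
deg(572) = 2; N(572) = {940, 503}.
deg(409) = 2; N(409) = {948, 189}.
119-vertex 2-regular graph: connected 2-regular on 119 ⇒ C_{119}.
The 60 distinct eigenvalues: [2.0, 1.997, 1.989, 1.975, 1.956, 1.931, 1.9, 1.865, 1.824, 1.778, 1.728, 1.672, 1.612, 1.547, 1.478, 1.405, 1.328, 1.247, 1.163, 1.075, 0.985, 0.891, 0.796, 0.698, 0.598, 0.496, 0.393, 0.289, 0.185, 0.079, -0.026, -0.132, -0.237, -0.342, -0.445, -0.547, -0.648, -0.747, -0.844, -0.938, -1.03, -1.119, -1.205, -1.288, -1.367, -1.442, -1.513, -1.58, -1.642, -1.7, -1.754, -1.802, -1.845, -1.883, -1.916, -1.944, -1.966, -1.983, -1.994, -1.999].
−119·(-2*cos(pi/119)) / ((2)−(-2*cos(pi/119))) = 119*cos(pi/119)/(cos(pi/119) + 1) = ϑ(G).
≈ 59.489631564 (to 9 d.p.).
α=59, χ(Ḡ)=60; ϑ=119*cos(pi/119)/(cos(pi/119) + 1) lies between (both strict).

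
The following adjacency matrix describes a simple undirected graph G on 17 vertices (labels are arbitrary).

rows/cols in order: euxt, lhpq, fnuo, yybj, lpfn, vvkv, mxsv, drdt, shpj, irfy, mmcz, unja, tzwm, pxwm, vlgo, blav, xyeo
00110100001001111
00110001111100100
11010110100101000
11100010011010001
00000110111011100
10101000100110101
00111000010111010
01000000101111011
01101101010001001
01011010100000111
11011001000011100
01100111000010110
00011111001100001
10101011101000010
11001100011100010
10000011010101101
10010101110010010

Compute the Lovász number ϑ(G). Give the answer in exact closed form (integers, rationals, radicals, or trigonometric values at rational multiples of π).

sqrt(17)

N(lhpq) = {fnuo, yybj, drdt, shpj, irfy, mmcz, unja, vlgo}, |N(lhpq)| = 8.
deg(fnuo) = 8; N(fnuo) = {euxt, lhpq, yybj, vvkv, mxsv, shpj, unja, pxwm}.
Vertex pxwm has 8 neighbors: euxt, fnuo, lpfn, mxsv, drdt, shpj, mmcz, blav.
Vertex xyeo has 8 neighbors: euxt, yybj, vvkv, drdt, shpj, irfy, tzwm, blav.
Every vertex has degree 8 (N=17); strongly regular (17,8,3,4).
A has 3 distinct eigenvalues ≈ [8.0, 1.5616, -2.5616].
ϑ = −N·λ_min/(λ_max−λ_min) = −17·(-sqrt(17)/2 - 1/2)/(8−(-sqrt(17)/2 - 1/2)) = sqrt(17).
Numerically 4.12311.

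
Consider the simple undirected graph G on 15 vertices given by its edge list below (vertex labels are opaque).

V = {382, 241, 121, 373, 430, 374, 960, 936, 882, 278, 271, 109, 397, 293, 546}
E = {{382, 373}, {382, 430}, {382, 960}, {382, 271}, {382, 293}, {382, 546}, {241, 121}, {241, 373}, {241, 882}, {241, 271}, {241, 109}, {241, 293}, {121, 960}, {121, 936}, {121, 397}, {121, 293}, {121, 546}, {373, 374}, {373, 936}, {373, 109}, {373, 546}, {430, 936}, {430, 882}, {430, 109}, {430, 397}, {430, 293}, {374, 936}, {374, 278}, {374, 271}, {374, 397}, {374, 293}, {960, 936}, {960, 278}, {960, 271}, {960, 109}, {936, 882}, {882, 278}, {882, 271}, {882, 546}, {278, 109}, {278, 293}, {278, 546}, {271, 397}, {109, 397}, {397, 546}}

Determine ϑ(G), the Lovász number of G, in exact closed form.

N(278) = {374, 960, 882, 109, 293, 546}, |N(278)| = 6.
N(293) = {382, 241, 121, 430, 374, 278}, |N(293)| = 6.
Vertex 546 has 6 neighbors: 382, 121, 373, 882, 278, 397.
N(374) = {373, 936, 278, 271, 397, 293}, |N(374)| = 6.
15-vertex 6-regular graph: Kneser K(6,2) on C(6,2)=15 vertices.
Distinct eigenvalues (to 3 d.p.): [6.0, 1.0, -3.0].
−15·(-3) / ((6)−(-3)) = 5 = ϑ(G).
≈ 5.0000 (to 4 d.p.).

5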